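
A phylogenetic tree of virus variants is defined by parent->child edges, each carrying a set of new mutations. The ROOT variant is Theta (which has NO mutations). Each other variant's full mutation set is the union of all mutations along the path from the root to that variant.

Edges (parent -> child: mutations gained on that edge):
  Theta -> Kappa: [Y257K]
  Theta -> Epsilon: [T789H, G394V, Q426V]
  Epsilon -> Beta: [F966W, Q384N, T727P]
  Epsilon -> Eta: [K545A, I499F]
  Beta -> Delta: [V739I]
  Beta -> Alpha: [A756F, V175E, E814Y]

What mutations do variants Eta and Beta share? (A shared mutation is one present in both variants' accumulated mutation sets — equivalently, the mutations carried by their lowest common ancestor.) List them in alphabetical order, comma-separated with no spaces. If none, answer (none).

Answer: G394V,Q426V,T789H

Derivation:
Accumulating mutations along path to Eta:
  At Theta: gained [] -> total []
  At Epsilon: gained ['T789H', 'G394V', 'Q426V'] -> total ['G394V', 'Q426V', 'T789H']
  At Eta: gained ['K545A', 'I499F'] -> total ['G394V', 'I499F', 'K545A', 'Q426V', 'T789H']
Mutations(Eta) = ['G394V', 'I499F', 'K545A', 'Q426V', 'T789H']
Accumulating mutations along path to Beta:
  At Theta: gained [] -> total []
  At Epsilon: gained ['T789H', 'G394V', 'Q426V'] -> total ['G394V', 'Q426V', 'T789H']
  At Beta: gained ['F966W', 'Q384N', 'T727P'] -> total ['F966W', 'G394V', 'Q384N', 'Q426V', 'T727P', 'T789H']
Mutations(Beta) = ['F966W', 'G394V', 'Q384N', 'Q426V', 'T727P', 'T789H']
Intersection: ['G394V', 'I499F', 'K545A', 'Q426V', 'T789H'] ∩ ['F966W', 'G394V', 'Q384N', 'Q426V', 'T727P', 'T789H'] = ['G394V', 'Q426V', 'T789H']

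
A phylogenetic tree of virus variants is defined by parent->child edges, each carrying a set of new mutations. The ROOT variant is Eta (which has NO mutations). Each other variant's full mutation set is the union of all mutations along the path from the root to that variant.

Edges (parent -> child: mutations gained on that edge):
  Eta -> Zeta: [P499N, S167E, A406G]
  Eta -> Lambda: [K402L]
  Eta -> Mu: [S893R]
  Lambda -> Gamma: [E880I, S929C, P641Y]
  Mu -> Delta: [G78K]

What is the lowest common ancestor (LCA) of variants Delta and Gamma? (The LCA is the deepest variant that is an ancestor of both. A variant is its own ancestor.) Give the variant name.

Answer: Eta

Derivation:
Path from root to Delta: Eta -> Mu -> Delta
  ancestors of Delta: {Eta, Mu, Delta}
Path from root to Gamma: Eta -> Lambda -> Gamma
  ancestors of Gamma: {Eta, Lambda, Gamma}
Common ancestors: {Eta}
Walk up from Gamma: Gamma (not in ancestors of Delta), Lambda (not in ancestors of Delta), Eta (in ancestors of Delta)
Deepest common ancestor (LCA) = Eta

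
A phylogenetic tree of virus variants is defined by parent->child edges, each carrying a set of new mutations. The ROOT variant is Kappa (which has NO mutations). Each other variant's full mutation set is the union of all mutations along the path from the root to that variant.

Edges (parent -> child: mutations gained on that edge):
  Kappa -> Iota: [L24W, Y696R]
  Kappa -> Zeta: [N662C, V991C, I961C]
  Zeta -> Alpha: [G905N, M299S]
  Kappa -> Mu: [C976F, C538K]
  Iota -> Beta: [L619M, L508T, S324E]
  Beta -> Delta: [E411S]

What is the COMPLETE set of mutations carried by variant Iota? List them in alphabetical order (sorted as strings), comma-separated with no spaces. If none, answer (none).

At Kappa: gained [] -> total []
At Iota: gained ['L24W', 'Y696R'] -> total ['L24W', 'Y696R']

Answer: L24W,Y696R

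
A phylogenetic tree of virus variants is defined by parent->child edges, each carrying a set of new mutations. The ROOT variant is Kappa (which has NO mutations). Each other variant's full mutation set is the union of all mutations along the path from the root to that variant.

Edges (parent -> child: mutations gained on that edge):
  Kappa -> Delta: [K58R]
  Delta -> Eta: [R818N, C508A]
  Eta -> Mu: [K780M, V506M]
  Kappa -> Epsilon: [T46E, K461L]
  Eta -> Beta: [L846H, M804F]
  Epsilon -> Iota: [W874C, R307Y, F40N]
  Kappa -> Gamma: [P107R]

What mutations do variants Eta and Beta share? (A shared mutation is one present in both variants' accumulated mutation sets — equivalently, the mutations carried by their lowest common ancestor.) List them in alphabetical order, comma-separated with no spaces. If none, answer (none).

Accumulating mutations along path to Eta:
  At Kappa: gained [] -> total []
  At Delta: gained ['K58R'] -> total ['K58R']
  At Eta: gained ['R818N', 'C508A'] -> total ['C508A', 'K58R', 'R818N']
Mutations(Eta) = ['C508A', 'K58R', 'R818N']
Accumulating mutations along path to Beta:
  At Kappa: gained [] -> total []
  At Delta: gained ['K58R'] -> total ['K58R']
  At Eta: gained ['R818N', 'C508A'] -> total ['C508A', 'K58R', 'R818N']
  At Beta: gained ['L846H', 'M804F'] -> total ['C508A', 'K58R', 'L846H', 'M804F', 'R818N']
Mutations(Beta) = ['C508A', 'K58R', 'L846H', 'M804F', 'R818N']
Intersection: ['C508A', 'K58R', 'R818N'] ∩ ['C508A', 'K58R', 'L846H', 'M804F', 'R818N'] = ['C508A', 'K58R', 'R818N']

Answer: C508A,K58R,R818N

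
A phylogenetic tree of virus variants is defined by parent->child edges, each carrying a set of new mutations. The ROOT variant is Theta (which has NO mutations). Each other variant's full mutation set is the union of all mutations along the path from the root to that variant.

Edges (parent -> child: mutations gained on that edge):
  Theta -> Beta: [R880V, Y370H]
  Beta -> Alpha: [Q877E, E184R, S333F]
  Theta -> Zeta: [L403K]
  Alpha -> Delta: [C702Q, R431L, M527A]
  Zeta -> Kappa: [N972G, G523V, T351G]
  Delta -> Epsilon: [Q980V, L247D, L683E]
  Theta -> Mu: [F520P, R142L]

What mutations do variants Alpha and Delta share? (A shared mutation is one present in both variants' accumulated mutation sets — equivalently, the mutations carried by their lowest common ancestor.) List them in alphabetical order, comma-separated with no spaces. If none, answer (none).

Accumulating mutations along path to Alpha:
  At Theta: gained [] -> total []
  At Beta: gained ['R880V', 'Y370H'] -> total ['R880V', 'Y370H']
  At Alpha: gained ['Q877E', 'E184R', 'S333F'] -> total ['E184R', 'Q877E', 'R880V', 'S333F', 'Y370H']
Mutations(Alpha) = ['E184R', 'Q877E', 'R880V', 'S333F', 'Y370H']
Accumulating mutations along path to Delta:
  At Theta: gained [] -> total []
  At Beta: gained ['R880V', 'Y370H'] -> total ['R880V', 'Y370H']
  At Alpha: gained ['Q877E', 'E184R', 'S333F'] -> total ['E184R', 'Q877E', 'R880V', 'S333F', 'Y370H']
  At Delta: gained ['C702Q', 'R431L', 'M527A'] -> total ['C702Q', 'E184R', 'M527A', 'Q877E', 'R431L', 'R880V', 'S333F', 'Y370H']
Mutations(Delta) = ['C702Q', 'E184R', 'M527A', 'Q877E', 'R431L', 'R880V', 'S333F', 'Y370H']
Intersection: ['E184R', 'Q877E', 'R880V', 'S333F', 'Y370H'] ∩ ['C702Q', 'E184R', 'M527A', 'Q877E', 'R431L', 'R880V', 'S333F', 'Y370H'] = ['E184R', 'Q877E', 'R880V', 'S333F', 'Y370H']

Answer: E184R,Q877E,R880V,S333F,Y370H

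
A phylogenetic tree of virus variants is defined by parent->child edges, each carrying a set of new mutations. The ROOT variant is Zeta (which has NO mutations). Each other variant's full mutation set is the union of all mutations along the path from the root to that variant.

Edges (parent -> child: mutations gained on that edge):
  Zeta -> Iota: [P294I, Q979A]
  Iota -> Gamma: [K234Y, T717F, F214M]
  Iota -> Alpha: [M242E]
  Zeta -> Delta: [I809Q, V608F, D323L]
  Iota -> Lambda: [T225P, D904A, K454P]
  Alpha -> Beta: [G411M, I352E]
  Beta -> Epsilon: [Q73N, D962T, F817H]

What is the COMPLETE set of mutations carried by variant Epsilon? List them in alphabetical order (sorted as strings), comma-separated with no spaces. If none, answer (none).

Answer: D962T,F817H,G411M,I352E,M242E,P294I,Q73N,Q979A

Derivation:
At Zeta: gained [] -> total []
At Iota: gained ['P294I', 'Q979A'] -> total ['P294I', 'Q979A']
At Alpha: gained ['M242E'] -> total ['M242E', 'P294I', 'Q979A']
At Beta: gained ['G411M', 'I352E'] -> total ['G411M', 'I352E', 'M242E', 'P294I', 'Q979A']
At Epsilon: gained ['Q73N', 'D962T', 'F817H'] -> total ['D962T', 'F817H', 'G411M', 'I352E', 'M242E', 'P294I', 'Q73N', 'Q979A']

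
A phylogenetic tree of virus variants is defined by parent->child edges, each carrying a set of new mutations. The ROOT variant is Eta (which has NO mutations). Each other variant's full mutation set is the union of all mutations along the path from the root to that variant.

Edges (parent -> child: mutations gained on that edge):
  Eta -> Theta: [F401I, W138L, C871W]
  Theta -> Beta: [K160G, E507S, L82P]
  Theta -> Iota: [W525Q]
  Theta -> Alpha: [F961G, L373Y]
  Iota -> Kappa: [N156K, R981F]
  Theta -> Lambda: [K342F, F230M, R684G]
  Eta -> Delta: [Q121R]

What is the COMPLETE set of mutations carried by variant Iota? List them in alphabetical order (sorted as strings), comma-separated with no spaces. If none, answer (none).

At Eta: gained [] -> total []
At Theta: gained ['F401I', 'W138L', 'C871W'] -> total ['C871W', 'F401I', 'W138L']
At Iota: gained ['W525Q'] -> total ['C871W', 'F401I', 'W138L', 'W525Q']

Answer: C871W,F401I,W138L,W525Q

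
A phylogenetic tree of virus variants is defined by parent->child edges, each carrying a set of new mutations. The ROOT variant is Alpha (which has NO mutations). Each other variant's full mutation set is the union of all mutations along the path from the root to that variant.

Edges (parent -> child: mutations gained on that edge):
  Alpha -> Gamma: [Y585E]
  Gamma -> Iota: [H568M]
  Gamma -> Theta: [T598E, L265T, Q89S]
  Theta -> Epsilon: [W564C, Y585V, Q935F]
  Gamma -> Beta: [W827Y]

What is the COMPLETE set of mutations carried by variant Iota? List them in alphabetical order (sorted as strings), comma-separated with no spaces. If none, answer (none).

Answer: H568M,Y585E

Derivation:
At Alpha: gained [] -> total []
At Gamma: gained ['Y585E'] -> total ['Y585E']
At Iota: gained ['H568M'] -> total ['H568M', 'Y585E']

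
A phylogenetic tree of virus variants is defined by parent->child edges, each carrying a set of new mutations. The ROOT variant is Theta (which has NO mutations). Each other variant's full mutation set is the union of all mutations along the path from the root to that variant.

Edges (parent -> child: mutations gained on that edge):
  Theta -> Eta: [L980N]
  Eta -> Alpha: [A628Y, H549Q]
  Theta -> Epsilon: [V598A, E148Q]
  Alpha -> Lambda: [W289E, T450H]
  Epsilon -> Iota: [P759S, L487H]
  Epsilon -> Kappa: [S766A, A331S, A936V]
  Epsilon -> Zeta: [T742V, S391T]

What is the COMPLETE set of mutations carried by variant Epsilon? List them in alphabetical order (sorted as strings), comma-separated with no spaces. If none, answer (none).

Answer: E148Q,V598A

Derivation:
At Theta: gained [] -> total []
At Epsilon: gained ['V598A', 'E148Q'] -> total ['E148Q', 'V598A']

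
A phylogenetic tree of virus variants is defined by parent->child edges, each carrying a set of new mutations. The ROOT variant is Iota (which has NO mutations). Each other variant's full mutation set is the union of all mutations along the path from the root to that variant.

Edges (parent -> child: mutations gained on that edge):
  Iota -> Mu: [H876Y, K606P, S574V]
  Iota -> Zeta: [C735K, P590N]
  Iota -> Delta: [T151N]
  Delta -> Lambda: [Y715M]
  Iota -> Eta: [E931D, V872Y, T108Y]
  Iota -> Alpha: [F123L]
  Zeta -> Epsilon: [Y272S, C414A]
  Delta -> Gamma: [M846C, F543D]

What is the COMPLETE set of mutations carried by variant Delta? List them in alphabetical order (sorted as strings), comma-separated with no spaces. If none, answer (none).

Answer: T151N

Derivation:
At Iota: gained [] -> total []
At Delta: gained ['T151N'] -> total ['T151N']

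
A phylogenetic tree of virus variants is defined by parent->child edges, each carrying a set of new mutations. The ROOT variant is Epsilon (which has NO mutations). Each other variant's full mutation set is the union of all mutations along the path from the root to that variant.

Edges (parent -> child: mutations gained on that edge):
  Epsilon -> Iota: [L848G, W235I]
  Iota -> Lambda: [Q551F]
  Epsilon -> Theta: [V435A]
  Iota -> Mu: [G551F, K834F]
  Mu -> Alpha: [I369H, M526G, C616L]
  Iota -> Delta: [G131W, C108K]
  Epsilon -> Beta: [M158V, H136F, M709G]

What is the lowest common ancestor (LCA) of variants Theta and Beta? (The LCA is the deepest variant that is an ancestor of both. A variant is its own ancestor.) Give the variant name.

Path from root to Theta: Epsilon -> Theta
  ancestors of Theta: {Epsilon, Theta}
Path from root to Beta: Epsilon -> Beta
  ancestors of Beta: {Epsilon, Beta}
Common ancestors: {Epsilon}
Walk up from Beta: Beta (not in ancestors of Theta), Epsilon (in ancestors of Theta)
Deepest common ancestor (LCA) = Epsilon

Answer: Epsilon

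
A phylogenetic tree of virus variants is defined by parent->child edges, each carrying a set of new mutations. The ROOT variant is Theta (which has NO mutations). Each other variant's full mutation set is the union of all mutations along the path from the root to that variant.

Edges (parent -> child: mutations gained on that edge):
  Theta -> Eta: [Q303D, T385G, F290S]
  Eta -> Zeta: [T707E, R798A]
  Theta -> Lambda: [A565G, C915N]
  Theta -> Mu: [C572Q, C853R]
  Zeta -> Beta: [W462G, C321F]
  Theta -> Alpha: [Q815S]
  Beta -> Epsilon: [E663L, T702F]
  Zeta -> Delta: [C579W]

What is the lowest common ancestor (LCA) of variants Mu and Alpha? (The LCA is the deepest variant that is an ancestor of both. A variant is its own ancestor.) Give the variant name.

Path from root to Mu: Theta -> Mu
  ancestors of Mu: {Theta, Mu}
Path from root to Alpha: Theta -> Alpha
  ancestors of Alpha: {Theta, Alpha}
Common ancestors: {Theta}
Walk up from Alpha: Alpha (not in ancestors of Mu), Theta (in ancestors of Mu)
Deepest common ancestor (LCA) = Theta

Answer: Theta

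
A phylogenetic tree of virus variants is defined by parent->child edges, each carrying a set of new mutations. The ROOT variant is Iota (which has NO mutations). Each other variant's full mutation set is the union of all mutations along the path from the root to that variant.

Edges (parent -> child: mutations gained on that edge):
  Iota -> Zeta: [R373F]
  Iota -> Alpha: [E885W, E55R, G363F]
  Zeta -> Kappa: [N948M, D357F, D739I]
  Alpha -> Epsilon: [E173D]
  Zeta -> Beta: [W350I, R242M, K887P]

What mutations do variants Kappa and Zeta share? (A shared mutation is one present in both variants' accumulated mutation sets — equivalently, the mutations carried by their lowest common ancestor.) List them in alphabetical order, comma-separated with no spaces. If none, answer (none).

Answer: R373F

Derivation:
Accumulating mutations along path to Kappa:
  At Iota: gained [] -> total []
  At Zeta: gained ['R373F'] -> total ['R373F']
  At Kappa: gained ['N948M', 'D357F', 'D739I'] -> total ['D357F', 'D739I', 'N948M', 'R373F']
Mutations(Kappa) = ['D357F', 'D739I', 'N948M', 'R373F']
Accumulating mutations along path to Zeta:
  At Iota: gained [] -> total []
  At Zeta: gained ['R373F'] -> total ['R373F']
Mutations(Zeta) = ['R373F']
Intersection: ['D357F', 'D739I', 'N948M', 'R373F'] ∩ ['R373F'] = ['R373F']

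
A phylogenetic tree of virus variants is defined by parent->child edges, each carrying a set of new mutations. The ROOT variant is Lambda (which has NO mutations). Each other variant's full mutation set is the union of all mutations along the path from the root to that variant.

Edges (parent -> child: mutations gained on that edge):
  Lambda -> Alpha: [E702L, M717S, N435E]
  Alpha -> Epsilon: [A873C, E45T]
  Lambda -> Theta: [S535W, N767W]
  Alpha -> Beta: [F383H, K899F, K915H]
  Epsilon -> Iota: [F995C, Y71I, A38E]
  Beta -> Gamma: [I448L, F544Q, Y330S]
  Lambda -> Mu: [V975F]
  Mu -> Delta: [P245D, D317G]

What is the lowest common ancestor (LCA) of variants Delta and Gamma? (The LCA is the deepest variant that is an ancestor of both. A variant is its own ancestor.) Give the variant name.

Path from root to Delta: Lambda -> Mu -> Delta
  ancestors of Delta: {Lambda, Mu, Delta}
Path from root to Gamma: Lambda -> Alpha -> Beta -> Gamma
  ancestors of Gamma: {Lambda, Alpha, Beta, Gamma}
Common ancestors: {Lambda}
Walk up from Gamma: Gamma (not in ancestors of Delta), Beta (not in ancestors of Delta), Alpha (not in ancestors of Delta), Lambda (in ancestors of Delta)
Deepest common ancestor (LCA) = Lambda

Answer: Lambda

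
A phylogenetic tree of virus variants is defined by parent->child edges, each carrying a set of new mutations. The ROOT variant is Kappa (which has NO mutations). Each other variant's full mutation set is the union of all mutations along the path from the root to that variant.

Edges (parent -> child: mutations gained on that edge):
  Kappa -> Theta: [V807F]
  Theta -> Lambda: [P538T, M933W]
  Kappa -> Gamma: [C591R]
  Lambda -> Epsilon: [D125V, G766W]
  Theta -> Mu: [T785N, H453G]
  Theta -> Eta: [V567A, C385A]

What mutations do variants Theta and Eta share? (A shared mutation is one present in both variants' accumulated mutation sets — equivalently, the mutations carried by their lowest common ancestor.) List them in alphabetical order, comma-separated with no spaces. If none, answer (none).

Accumulating mutations along path to Theta:
  At Kappa: gained [] -> total []
  At Theta: gained ['V807F'] -> total ['V807F']
Mutations(Theta) = ['V807F']
Accumulating mutations along path to Eta:
  At Kappa: gained [] -> total []
  At Theta: gained ['V807F'] -> total ['V807F']
  At Eta: gained ['V567A', 'C385A'] -> total ['C385A', 'V567A', 'V807F']
Mutations(Eta) = ['C385A', 'V567A', 'V807F']
Intersection: ['V807F'] ∩ ['C385A', 'V567A', 'V807F'] = ['V807F']

Answer: V807F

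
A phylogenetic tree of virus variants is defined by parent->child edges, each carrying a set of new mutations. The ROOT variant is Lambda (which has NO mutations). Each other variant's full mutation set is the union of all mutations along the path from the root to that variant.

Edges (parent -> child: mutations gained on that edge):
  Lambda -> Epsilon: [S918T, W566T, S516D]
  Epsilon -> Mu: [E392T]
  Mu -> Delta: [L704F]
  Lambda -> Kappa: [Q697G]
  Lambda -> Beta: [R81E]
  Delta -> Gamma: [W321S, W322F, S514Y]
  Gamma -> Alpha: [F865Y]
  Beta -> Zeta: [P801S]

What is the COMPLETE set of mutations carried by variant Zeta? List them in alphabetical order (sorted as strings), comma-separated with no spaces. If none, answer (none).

Answer: P801S,R81E

Derivation:
At Lambda: gained [] -> total []
At Beta: gained ['R81E'] -> total ['R81E']
At Zeta: gained ['P801S'] -> total ['P801S', 'R81E']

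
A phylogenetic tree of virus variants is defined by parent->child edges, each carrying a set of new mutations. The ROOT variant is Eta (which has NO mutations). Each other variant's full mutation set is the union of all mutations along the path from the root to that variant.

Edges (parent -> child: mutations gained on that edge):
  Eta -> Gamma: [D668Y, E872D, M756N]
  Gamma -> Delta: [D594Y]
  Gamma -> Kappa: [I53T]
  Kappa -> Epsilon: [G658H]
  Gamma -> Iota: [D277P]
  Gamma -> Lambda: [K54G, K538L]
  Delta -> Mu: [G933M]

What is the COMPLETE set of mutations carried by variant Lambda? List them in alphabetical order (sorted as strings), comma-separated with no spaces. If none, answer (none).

At Eta: gained [] -> total []
At Gamma: gained ['D668Y', 'E872D', 'M756N'] -> total ['D668Y', 'E872D', 'M756N']
At Lambda: gained ['K54G', 'K538L'] -> total ['D668Y', 'E872D', 'K538L', 'K54G', 'M756N']

Answer: D668Y,E872D,K538L,K54G,M756N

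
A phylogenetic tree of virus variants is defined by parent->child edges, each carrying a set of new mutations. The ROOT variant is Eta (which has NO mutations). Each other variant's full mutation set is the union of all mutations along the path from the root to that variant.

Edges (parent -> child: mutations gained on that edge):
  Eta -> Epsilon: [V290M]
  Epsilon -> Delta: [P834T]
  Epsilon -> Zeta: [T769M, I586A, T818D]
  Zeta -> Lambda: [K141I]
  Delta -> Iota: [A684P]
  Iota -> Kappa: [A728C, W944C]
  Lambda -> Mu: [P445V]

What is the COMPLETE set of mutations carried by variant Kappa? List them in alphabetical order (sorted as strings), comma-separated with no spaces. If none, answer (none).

At Eta: gained [] -> total []
At Epsilon: gained ['V290M'] -> total ['V290M']
At Delta: gained ['P834T'] -> total ['P834T', 'V290M']
At Iota: gained ['A684P'] -> total ['A684P', 'P834T', 'V290M']
At Kappa: gained ['A728C', 'W944C'] -> total ['A684P', 'A728C', 'P834T', 'V290M', 'W944C']

Answer: A684P,A728C,P834T,V290M,W944C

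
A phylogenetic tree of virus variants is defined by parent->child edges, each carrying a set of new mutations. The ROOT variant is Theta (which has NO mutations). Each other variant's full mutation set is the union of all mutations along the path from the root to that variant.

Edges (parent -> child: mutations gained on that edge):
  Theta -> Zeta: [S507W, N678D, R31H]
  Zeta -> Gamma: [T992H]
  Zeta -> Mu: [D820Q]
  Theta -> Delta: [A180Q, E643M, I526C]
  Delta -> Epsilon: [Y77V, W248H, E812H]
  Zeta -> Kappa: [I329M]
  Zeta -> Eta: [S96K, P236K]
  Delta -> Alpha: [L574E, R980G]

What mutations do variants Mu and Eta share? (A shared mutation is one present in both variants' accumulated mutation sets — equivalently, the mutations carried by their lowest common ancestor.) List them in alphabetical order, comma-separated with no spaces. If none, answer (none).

Answer: N678D,R31H,S507W

Derivation:
Accumulating mutations along path to Mu:
  At Theta: gained [] -> total []
  At Zeta: gained ['S507W', 'N678D', 'R31H'] -> total ['N678D', 'R31H', 'S507W']
  At Mu: gained ['D820Q'] -> total ['D820Q', 'N678D', 'R31H', 'S507W']
Mutations(Mu) = ['D820Q', 'N678D', 'R31H', 'S507W']
Accumulating mutations along path to Eta:
  At Theta: gained [] -> total []
  At Zeta: gained ['S507W', 'N678D', 'R31H'] -> total ['N678D', 'R31H', 'S507W']
  At Eta: gained ['S96K', 'P236K'] -> total ['N678D', 'P236K', 'R31H', 'S507W', 'S96K']
Mutations(Eta) = ['N678D', 'P236K', 'R31H', 'S507W', 'S96K']
Intersection: ['D820Q', 'N678D', 'R31H', 'S507W'] ∩ ['N678D', 'P236K', 'R31H', 'S507W', 'S96K'] = ['N678D', 'R31H', 'S507W']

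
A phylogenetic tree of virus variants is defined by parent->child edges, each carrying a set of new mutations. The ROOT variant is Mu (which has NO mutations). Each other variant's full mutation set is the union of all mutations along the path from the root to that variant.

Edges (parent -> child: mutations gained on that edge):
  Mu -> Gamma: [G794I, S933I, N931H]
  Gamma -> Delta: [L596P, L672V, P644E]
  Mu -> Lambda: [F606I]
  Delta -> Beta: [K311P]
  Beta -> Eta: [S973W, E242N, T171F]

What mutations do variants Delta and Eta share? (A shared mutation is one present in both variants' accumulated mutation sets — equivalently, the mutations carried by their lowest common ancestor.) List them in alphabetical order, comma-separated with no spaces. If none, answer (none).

Answer: G794I,L596P,L672V,N931H,P644E,S933I

Derivation:
Accumulating mutations along path to Delta:
  At Mu: gained [] -> total []
  At Gamma: gained ['G794I', 'S933I', 'N931H'] -> total ['G794I', 'N931H', 'S933I']
  At Delta: gained ['L596P', 'L672V', 'P644E'] -> total ['G794I', 'L596P', 'L672V', 'N931H', 'P644E', 'S933I']
Mutations(Delta) = ['G794I', 'L596P', 'L672V', 'N931H', 'P644E', 'S933I']
Accumulating mutations along path to Eta:
  At Mu: gained [] -> total []
  At Gamma: gained ['G794I', 'S933I', 'N931H'] -> total ['G794I', 'N931H', 'S933I']
  At Delta: gained ['L596P', 'L672V', 'P644E'] -> total ['G794I', 'L596P', 'L672V', 'N931H', 'P644E', 'S933I']
  At Beta: gained ['K311P'] -> total ['G794I', 'K311P', 'L596P', 'L672V', 'N931H', 'P644E', 'S933I']
  At Eta: gained ['S973W', 'E242N', 'T171F'] -> total ['E242N', 'G794I', 'K311P', 'L596P', 'L672V', 'N931H', 'P644E', 'S933I', 'S973W', 'T171F']
Mutations(Eta) = ['E242N', 'G794I', 'K311P', 'L596P', 'L672V', 'N931H', 'P644E', 'S933I', 'S973W', 'T171F']
Intersection: ['G794I', 'L596P', 'L672V', 'N931H', 'P644E', 'S933I'] ∩ ['E242N', 'G794I', 'K311P', 'L596P', 'L672V', 'N931H', 'P644E', 'S933I', 'S973W', 'T171F'] = ['G794I', 'L596P', 'L672V', 'N931H', 'P644E', 'S933I']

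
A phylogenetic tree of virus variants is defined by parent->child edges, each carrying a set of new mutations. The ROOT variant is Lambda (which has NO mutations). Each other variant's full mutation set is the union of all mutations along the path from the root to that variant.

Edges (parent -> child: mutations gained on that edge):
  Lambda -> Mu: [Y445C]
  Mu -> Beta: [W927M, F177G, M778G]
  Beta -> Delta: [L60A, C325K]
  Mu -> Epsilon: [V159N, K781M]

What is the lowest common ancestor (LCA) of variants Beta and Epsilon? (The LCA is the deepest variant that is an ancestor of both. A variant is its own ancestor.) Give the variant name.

Answer: Mu

Derivation:
Path from root to Beta: Lambda -> Mu -> Beta
  ancestors of Beta: {Lambda, Mu, Beta}
Path from root to Epsilon: Lambda -> Mu -> Epsilon
  ancestors of Epsilon: {Lambda, Mu, Epsilon}
Common ancestors: {Lambda, Mu}
Walk up from Epsilon: Epsilon (not in ancestors of Beta), Mu (in ancestors of Beta), Lambda (in ancestors of Beta)
Deepest common ancestor (LCA) = Mu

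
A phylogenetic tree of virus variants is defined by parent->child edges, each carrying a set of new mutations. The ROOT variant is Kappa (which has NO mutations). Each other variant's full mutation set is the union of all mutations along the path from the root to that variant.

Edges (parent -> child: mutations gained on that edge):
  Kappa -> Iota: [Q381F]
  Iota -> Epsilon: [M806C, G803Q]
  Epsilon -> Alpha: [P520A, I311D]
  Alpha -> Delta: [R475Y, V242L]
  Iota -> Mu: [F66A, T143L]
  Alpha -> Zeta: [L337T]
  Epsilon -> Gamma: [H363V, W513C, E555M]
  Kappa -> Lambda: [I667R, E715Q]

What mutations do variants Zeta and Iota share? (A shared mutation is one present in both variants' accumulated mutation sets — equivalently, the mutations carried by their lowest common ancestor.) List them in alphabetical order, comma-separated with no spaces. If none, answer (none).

Accumulating mutations along path to Zeta:
  At Kappa: gained [] -> total []
  At Iota: gained ['Q381F'] -> total ['Q381F']
  At Epsilon: gained ['M806C', 'G803Q'] -> total ['G803Q', 'M806C', 'Q381F']
  At Alpha: gained ['P520A', 'I311D'] -> total ['G803Q', 'I311D', 'M806C', 'P520A', 'Q381F']
  At Zeta: gained ['L337T'] -> total ['G803Q', 'I311D', 'L337T', 'M806C', 'P520A', 'Q381F']
Mutations(Zeta) = ['G803Q', 'I311D', 'L337T', 'M806C', 'P520A', 'Q381F']
Accumulating mutations along path to Iota:
  At Kappa: gained [] -> total []
  At Iota: gained ['Q381F'] -> total ['Q381F']
Mutations(Iota) = ['Q381F']
Intersection: ['G803Q', 'I311D', 'L337T', 'M806C', 'P520A', 'Q381F'] ∩ ['Q381F'] = ['Q381F']

Answer: Q381F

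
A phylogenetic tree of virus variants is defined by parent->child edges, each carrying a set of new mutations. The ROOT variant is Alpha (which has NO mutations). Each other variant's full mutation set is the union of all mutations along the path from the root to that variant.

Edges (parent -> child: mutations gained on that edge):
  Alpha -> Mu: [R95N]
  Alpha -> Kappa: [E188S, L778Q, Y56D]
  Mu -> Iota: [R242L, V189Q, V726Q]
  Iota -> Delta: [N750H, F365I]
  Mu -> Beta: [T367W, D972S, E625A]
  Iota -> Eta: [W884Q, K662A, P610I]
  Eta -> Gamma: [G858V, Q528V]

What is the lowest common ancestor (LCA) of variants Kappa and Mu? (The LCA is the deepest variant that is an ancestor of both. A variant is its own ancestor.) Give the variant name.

Answer: Alpha

Derivation:
Path from root to Kappa: Alpha -> Kappa
  ancestors of Kappa: {Alpha, Kappa}
Path from root to Mu: Alpha -> Mu
  ancestors of Mu: {Alpha, Mu}
Common ancestors: {Alpha}
Walk up from Mu: Mu (not in ancestors of Kappa), Alpha (in ancestors of Kappa)
Deepest common ancestor (LCA) = Alpha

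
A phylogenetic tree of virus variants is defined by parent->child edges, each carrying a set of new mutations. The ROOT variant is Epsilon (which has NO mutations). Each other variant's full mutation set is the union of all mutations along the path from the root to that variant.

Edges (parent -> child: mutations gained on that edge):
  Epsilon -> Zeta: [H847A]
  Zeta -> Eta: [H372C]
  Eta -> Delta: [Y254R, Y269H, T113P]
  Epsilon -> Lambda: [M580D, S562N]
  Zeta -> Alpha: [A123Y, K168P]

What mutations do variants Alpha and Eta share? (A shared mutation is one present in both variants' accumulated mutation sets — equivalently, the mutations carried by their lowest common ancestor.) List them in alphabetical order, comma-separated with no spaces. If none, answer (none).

Accumulating mutations along path to Alpha:
  At Epsilon: gained [] -> total []
  At Zeta: gained ['H847A'] -> total ['H847A']
  At Alpha: gained ['A123Y', 'K168P'] -> total ['A123Y', 'H847A', 'K168P']
Mutations(Alpha) = ['A123Y', 'H847A', 'K168P']
Accumulating mutations along path to Eta:
  At Epsilon: gained [] -> total []
  At Zeta: gained ['H847A'] -> total ['H847A']
  At Eta: gained ['H372C'] -> total ['H372C', 'H847A']
Mutations(Eta) = ['H372C', 'H847A']
Intersection: ['A123Y', 'H847A', 'K168P'] ∩ ['H372C', 'H847A'] = ['H847A']

Answer: H847A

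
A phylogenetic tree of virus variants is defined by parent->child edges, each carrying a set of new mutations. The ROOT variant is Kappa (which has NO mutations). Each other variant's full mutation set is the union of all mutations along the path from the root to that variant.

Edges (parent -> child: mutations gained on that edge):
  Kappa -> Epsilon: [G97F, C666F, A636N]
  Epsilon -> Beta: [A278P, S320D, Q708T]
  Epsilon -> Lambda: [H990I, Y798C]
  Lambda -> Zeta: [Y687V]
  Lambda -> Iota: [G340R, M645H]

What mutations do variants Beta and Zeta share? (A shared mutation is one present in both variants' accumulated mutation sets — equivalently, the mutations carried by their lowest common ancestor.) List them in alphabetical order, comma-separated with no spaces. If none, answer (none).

Answer: A636N,C666F,G97F

Derivation:
Accumulating mutations along path to Beta:
  At Kappa: gained [] -> total []
  At Epsilon: gained ['G97F', 'C666F', 'A636N'] -> total ['A636N', 'C666F', 'G97F']
  At Beta: gained ['A278P', 'S320D', 'Q708T'] -> total ['A278P', 'A636N', 'C666F', 'G97F', 'Q708T', 'S320D']
Mutations(Beta) = ['A278P', 'A636N', 'C666F', 'G97F', 'Q708T', 'S320D']
Accumulating mutations along path to Zeta:
  At Kappa: gained [] -> total []
  At Epsilon: gained ['G97F', 'C666F', 'A636N'] -> total ['A636N', 'C666F', 'G97F']
  At Lambda: gained ['H990I', 'Y798C'] -> total ['A636N', 'C666F', 'G97F', 'H990I', 'Y798C']
  At Zeta: gained ['Y687V'] -> total ['A636N', 'C666F', 'G97F', 'H990I', 'Y687V', 'Y798C']
Mutations(Zeta) = ['A636N', 'C666F', 'G97F', 'H990I', 'Y687V', 'Y798C']
Intersection: ['A278P', 'A636N', 'C666F', 'G97F', 'Q708T', 'S320D'] ∩ ['A636N', 'C666F', 'G97F', 'H990I', 'Y687V', 'Y798C'] = ['A636N', 'C666F', 'G97F']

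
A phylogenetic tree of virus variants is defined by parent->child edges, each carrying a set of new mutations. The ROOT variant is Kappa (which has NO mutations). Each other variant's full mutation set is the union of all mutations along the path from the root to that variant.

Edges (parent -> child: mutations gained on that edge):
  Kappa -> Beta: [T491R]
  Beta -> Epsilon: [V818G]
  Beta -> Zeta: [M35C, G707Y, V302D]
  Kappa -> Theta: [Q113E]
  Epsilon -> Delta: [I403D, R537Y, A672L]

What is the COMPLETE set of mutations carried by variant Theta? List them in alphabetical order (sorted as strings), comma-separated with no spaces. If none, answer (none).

Answer: Q113E

Derivation:
At Kappa: gained [] -> total []
At Theta: gained ['Q113E'] -> total ['Q113E']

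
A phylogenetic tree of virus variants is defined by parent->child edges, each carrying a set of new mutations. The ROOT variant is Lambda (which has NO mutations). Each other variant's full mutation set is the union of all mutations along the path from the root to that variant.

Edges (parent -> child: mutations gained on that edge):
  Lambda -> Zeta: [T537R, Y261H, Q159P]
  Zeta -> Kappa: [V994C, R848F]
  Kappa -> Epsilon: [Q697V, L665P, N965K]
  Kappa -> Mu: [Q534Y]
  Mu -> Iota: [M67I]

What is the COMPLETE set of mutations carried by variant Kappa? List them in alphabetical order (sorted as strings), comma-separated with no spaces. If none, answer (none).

At Lambda: gained [] -> total []
At Zeta: gained ['T537R', 'Y261H', 'Q159P'] -> total ['Q159P', 'T537R', 'Y261H']
At Kappa: gained ['V994C', 'R848F'] -> total ['Q159P', 'R848F', 'T537R', 'V994C', 'Y261H']

Answer: Q159P,R848F,T537R,V994C,Y261H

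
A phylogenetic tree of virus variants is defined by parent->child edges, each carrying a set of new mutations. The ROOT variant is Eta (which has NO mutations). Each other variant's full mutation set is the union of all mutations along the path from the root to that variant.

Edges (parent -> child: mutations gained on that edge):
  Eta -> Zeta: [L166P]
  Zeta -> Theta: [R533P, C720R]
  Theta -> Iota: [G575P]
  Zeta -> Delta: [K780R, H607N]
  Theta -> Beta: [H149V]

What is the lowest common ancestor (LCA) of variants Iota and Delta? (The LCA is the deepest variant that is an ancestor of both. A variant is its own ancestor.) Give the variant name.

Answer: Zeta

Derivation:
Path from root to Iota: Eta -> Zeta -> Theta -> Iota
  ancestors of Iota: {Eta, Zeta, Theta, Iota}
Path from root to Delta: Eta -> Zeta -> Delta
  ancestors of Delta: {Eta, Zeta, Delta}
Common ancestors: {Eta, Zeta}
Walk up from Delta: Delta (not in ancestors of Iota), Zeta (in ancestors of Iota), Eta (in ancestors of Iota)
Deepest common ancestor (LCA) = Zeta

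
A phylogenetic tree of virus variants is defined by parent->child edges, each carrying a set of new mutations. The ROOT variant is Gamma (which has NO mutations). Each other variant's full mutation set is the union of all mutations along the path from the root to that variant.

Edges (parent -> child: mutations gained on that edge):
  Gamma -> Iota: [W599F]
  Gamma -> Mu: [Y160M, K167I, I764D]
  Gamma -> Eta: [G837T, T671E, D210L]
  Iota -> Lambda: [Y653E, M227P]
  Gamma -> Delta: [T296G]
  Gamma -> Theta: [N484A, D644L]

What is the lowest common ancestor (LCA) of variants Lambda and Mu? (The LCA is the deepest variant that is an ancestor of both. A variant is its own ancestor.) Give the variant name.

Answer: Gamma

Derivation:
Path from root to Lambda: Gamma -> Iota -> Lambda
  ancestors of Lambda: {Gamma, Iota, Lambda}
Path from root to Mu: Gamma -> Mu
  ancestors of Mu: {Gamma, Mu}
Common ancestors: {Gamma}
Walk up from Mu: Mu (not in ancestors of Lambda), Gamma (in ancestors of Lambda)
Deepest common ancestor (LCA) = Gamma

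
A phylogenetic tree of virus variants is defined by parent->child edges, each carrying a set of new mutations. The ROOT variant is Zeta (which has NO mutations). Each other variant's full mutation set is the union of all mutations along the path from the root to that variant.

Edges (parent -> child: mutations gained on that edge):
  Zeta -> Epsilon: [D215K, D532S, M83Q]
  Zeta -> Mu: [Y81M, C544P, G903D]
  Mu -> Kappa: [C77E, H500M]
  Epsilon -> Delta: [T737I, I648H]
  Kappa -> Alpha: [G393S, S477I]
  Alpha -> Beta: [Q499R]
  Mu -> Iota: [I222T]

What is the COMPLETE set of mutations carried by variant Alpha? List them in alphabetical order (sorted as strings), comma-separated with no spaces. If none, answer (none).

At Zeta: gained [] -> total []
At Mu: gained ['Y81M', 'C544P', 'G903D'] -> total ['C544P', 'G903D', 'Y81M']
At Kappa: gained ['C77E', 'H500M'] -> total ['C544P', 'C77E', 'G903D', 'H500M', 'Y81M']
At Alpha: gained ['G393S', 'S477I'] -> total ['C544P', 'C77E', 'G393S', 'G903D', 'H500M', 'S477I', 'Y81M']

Answer: C544P,C77E,G393S,G903D,H500M,S477I,Y81M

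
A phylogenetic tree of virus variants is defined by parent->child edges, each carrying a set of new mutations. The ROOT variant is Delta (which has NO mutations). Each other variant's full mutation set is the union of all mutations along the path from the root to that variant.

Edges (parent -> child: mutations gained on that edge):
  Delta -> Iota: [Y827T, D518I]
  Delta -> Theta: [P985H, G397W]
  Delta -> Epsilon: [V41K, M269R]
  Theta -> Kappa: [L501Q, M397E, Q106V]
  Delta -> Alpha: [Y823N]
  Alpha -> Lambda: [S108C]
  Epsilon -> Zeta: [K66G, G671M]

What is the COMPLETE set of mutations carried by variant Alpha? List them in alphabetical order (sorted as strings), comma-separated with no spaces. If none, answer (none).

Answer: Y823N

Derivation:
At Delta: gained [] -> total []
At Alpha: gained ['Y823N'] -> total ['Y823N']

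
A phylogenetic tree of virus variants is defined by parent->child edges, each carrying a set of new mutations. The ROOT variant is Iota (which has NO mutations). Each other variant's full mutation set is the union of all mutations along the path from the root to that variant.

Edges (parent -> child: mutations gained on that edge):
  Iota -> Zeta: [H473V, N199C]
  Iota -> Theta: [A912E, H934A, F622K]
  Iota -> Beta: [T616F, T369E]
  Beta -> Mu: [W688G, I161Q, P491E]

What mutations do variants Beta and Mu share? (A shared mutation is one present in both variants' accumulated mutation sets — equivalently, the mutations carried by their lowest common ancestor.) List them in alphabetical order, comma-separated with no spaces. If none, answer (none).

Answer: T369E,T616F

Derivation:
Accumulating mutations along path to Beta:
  At Iota: gained [] -> total []
  At Beta: gained ['T616F', 'T369E'] -> total ['T369E', 'T616F']
Mutations(Beta) = ['T369E', 'T616F']
Accumulating mutations along path to Mu:
  At Iota: gained [] -> total []
  At Beta: gained ['T616F', 'T369E'] -> total ['T369E', 'T616F']
  At Mu: gained ['W688G', 'I161Q', 'P491E'] -> total ['I161Q', 'P491E', 'T369E', 'T616F', 'W688G']
Mutations(Mu) = ['I161Q', 'P491E', 'T369E', 'T616F', 'W688G']
Intersection: ['T369E', 'T616F'] ∩ ['I161Q', 'P491E', 'T369E', 'T616F', 'W688G'] = ['T369E', 'T616F']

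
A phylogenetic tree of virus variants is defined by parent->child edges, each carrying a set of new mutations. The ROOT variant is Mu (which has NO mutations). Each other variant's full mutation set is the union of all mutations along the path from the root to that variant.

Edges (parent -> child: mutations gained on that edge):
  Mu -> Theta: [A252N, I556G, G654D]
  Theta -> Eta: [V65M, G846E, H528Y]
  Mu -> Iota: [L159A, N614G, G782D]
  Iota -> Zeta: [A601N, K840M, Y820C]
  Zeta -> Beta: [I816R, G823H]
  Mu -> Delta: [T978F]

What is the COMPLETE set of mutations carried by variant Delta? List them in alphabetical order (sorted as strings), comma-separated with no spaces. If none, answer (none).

Answer: T978F

Derivation:
At Mu: gained [] -> total []
At Delta: gained ['T978F'] -> total ['T978F']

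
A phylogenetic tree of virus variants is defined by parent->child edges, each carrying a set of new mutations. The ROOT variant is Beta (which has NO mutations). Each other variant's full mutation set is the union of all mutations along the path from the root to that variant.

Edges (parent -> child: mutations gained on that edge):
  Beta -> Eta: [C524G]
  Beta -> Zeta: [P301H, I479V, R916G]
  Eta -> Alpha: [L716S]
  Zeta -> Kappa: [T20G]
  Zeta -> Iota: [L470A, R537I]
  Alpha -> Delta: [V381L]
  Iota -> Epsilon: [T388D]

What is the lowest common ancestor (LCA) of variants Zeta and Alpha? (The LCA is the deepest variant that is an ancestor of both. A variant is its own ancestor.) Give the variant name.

Path from root to Zeta: Beta -> Zeta
  ancestors of Zeta: {Beta, Zeta}
Path from root to Alpha: Beta -> Eta -> Alpha
  ancestors of Alpha: {Beta, Eta, Alpha}
Common ancestors: {Beta}
Walk up from Alpha: Alpha (not in ancestors of Zeta), Eta (not in ancestors of Zeta), Beta (in ancestors of Zeta)
Deepest common ancestor (LCA) = Beta

Answer: Beta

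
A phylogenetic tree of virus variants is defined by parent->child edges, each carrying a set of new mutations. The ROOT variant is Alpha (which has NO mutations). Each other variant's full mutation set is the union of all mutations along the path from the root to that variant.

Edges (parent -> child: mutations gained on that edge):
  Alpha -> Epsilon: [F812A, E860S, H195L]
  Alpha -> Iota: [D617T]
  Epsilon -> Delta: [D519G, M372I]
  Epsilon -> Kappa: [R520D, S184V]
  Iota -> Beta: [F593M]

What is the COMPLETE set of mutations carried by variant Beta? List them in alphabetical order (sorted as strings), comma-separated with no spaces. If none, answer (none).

At Alpha: gained [] -> total []
At Iota: gained ['D617T'] -> total ['D617T']
At Beta: gained ['F593M'] -> total ['D617T', 'F593M']

Answer: D617T,F593M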